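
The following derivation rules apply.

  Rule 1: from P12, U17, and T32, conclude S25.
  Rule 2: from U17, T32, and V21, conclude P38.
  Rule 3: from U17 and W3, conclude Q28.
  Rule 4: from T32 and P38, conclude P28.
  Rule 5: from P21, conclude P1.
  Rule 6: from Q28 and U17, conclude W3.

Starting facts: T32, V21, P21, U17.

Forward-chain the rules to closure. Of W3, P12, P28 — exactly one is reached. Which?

P28

U17, T32, and V21 hold, so P38 follows (Rule 2).
T32 and P38 hold, so P28 follows (Rule 4).
No rule produces P12, and it is not given. W3 would need Q28 and U17 (Rule 6), but Q28 is never established.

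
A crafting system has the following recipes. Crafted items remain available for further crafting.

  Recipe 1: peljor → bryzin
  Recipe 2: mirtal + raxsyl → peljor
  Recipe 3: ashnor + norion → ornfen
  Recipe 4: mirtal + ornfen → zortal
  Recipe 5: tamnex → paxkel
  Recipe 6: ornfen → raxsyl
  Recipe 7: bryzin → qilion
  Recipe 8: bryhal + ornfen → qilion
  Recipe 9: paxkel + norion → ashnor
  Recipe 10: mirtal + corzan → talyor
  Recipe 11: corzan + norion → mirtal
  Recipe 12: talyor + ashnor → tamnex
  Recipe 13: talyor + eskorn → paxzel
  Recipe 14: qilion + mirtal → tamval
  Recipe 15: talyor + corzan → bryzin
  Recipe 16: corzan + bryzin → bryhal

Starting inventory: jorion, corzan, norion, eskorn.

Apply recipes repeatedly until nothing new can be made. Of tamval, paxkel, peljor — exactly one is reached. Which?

tamval

Using Recipe 11, corzan and norion make mirtal.
Using Recipe 10, mirtal and corzan make talyor.
talyor + corzan → bryzin (Recipe 15).
bryzin → qilion (Recipe 7).
Using Recipe 14, qilion and mirtal make tamval.
peljor would need mirtal and raxsyl (Recipe 2), but raxsyl is never obtained. paxkel would need tamnex (Recipe 5), but tamnex is never obtained.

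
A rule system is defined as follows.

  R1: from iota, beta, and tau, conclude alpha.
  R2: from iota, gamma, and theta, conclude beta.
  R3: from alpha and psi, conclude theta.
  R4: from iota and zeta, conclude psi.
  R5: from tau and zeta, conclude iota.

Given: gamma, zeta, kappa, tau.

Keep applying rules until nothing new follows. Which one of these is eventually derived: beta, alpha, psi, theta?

psi

From tau and zeta, R5 gives iota.
From iota and zeta, R4 gives psi.
beta would need iota, gamma, and theta (R2), but theta is never established. theta would need alpha and psi (R3), but alpha is never established. alpha would need iota, beta, and tau (R1), but beta is never established.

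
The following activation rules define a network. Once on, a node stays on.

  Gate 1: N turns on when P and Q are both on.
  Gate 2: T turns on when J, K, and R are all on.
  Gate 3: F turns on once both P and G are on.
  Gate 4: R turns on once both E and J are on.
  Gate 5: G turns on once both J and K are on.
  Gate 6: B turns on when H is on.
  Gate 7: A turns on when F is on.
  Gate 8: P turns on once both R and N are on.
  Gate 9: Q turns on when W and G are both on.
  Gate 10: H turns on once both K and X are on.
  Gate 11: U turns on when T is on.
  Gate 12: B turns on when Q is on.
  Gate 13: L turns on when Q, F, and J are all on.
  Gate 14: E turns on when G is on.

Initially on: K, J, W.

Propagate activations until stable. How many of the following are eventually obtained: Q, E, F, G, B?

J and K are on, so G turns on (Gate 5).
W and G are on, so Q turns on (Gate 9).
Gate 14: G on → E on.
Gate 12: Q on → B on.
Q: reached.
E: reached.
F would need P and G (Gate 3), but P never turns on.
G: reached.
B: reached.
Reached: Q, E, G, and B — 4 of the 5.

4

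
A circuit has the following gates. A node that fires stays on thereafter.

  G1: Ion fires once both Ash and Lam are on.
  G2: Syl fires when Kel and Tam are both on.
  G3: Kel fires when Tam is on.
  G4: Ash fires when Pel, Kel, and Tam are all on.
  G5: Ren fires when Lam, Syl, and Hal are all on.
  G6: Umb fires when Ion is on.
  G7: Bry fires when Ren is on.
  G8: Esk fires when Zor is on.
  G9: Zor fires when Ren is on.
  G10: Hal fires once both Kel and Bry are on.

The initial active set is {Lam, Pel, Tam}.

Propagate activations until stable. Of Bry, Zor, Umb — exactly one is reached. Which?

Umb

Tam is on, so Kel fires (G3).
G4: Pel, Kel, and Tam on → Ash on.
Ash and Lam are on, so Ion fires (G1).
G6: Ion on → Umb on.
Zor would need Ren (G9), but Ren never turns on. Bry would need Ren (G7), but Ren never turns on.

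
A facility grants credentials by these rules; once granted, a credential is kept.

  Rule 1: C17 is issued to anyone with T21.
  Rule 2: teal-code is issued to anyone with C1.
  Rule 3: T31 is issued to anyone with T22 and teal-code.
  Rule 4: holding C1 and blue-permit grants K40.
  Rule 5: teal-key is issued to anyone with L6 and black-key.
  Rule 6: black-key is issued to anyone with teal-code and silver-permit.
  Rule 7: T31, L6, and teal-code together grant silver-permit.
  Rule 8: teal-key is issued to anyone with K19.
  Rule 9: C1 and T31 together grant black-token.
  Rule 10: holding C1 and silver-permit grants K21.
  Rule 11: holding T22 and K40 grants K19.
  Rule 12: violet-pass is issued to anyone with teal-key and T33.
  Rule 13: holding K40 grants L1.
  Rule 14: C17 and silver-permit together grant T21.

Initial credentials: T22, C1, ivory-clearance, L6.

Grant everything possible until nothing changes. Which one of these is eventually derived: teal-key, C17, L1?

Holding C1 grants teal-code (Rule 2).
Holding T22 and teal-code grants T31 (Rule 3).
Holding T31, L6, and teal-code grants silver-permit (Rule 7).
Holding teal-code and silver-permit grants black-key (Rule 6).
Holding L6 and black-key grants teal-key (Rule 5).
C17 would need T21 (Rule 1), but T21 is never granted. L1 would need K40 (Rule 13), but K40 is never granted.

teal-key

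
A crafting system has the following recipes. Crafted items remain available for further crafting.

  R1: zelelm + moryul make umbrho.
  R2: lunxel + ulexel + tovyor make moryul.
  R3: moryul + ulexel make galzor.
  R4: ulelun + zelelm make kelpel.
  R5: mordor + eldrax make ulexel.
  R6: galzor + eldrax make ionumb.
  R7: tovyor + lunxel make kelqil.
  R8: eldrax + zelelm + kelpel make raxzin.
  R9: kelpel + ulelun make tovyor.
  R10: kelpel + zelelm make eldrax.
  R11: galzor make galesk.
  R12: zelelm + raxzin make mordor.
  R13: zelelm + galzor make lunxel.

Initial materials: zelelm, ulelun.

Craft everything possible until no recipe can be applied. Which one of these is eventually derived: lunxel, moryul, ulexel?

ulexel

ulelun + zelelm → kelpel (R4).
kelpel + zelelm → eldrax (R10).
Using R8, eldrax, zelelm, and kelpel make raxzin.
zelelm + raxzin → mordor (R12).
Using R5, mordor and eldrax make ulexel.
moryul would need lunxel, ulexel, and tovyor (R2), but lunxel is never obtained. lunxel would need zelelm and galzor (R13), but galzor is never obtained.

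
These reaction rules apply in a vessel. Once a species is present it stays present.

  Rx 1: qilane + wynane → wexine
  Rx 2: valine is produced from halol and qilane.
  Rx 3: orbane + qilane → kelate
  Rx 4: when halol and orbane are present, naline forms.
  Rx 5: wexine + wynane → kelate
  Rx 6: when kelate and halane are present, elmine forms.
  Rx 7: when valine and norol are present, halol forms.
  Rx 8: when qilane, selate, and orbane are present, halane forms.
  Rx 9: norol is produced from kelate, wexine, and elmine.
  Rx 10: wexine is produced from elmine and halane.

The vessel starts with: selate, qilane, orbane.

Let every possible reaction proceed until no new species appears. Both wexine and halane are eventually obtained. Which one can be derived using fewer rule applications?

halane: qilane, selate, and orbane present → halane forms (Rx 8). [1 rule application]
wexine: qilane, selate, and orbane present → halane forms (Rx 8). orbane and qilane present → kelate forms (Rx 3). kelate and halane present → elmine forms (Rx 6). elmine and halane present → wexine forms (Rx 10). [4 rule applications]
halane needs fewer.

halane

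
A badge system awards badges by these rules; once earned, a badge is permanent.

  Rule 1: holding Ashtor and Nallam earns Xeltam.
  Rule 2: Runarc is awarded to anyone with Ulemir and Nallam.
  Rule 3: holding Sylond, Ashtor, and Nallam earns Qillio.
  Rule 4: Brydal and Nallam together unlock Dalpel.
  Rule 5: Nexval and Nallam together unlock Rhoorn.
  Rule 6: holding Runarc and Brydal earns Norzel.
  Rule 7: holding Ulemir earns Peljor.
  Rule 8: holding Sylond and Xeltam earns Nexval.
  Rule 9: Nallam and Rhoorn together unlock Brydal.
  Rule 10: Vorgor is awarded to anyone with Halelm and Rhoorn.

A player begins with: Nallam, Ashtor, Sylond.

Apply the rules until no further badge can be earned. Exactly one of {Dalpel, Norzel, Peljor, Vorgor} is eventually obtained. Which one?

With Ashtor and Nallam, Xeltam is earned (Rule 1).
With Sylond and Xeltam, Nexval is earned (Rule 8).
With Nexval and Nallam, Rhoorn is earned (Rule 5).
With Nallam and Rhoorn, Brydal is earned (Rule 9).
With Brydal and Nallam, Dalpel is earned (Rule 4).
Peljor would need Ulemir (Rule 7), but Ulemir is never earned. Vorgor would need Halelm and Rhoorn (Rule 10), but Halelm is never earned. Norzel would need Runarc and Brydal (Rule 6), but Runarc is never earned.

Dalpel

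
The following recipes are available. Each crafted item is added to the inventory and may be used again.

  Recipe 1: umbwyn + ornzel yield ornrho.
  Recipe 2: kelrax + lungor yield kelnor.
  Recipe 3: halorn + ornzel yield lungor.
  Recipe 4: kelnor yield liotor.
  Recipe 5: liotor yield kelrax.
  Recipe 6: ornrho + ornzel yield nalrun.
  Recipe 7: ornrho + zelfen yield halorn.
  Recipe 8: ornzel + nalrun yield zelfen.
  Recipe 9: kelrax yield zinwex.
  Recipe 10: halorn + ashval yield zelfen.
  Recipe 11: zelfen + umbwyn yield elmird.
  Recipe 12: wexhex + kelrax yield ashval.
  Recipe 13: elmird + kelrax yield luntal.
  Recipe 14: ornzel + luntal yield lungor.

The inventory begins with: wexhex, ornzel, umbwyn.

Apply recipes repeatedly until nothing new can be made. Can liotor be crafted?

No

liotor would need kelnor (Recipe 4), but kelnor is never obtained.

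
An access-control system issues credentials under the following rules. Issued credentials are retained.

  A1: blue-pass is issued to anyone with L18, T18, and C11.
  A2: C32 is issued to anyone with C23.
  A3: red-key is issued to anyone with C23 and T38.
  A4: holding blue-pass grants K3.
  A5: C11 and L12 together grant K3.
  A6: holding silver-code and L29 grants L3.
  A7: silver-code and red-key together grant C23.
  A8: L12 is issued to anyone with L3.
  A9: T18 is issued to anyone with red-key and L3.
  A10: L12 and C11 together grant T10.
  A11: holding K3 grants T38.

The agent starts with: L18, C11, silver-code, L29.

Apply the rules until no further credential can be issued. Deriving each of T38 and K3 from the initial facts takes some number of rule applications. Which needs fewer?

K3: Holding silver-code and L29 grants L3 (A6). Holding L3 grants L12 (A8). Holding C11 and L12 grants K3 (A5). [3 rule applications]
T38: Holding silver-code and L29 grants L3 (A6). Holding L3 grants L12 (A8). Holding C11 and L12 grants K3 (A5). Holding K3 grants T38 (A11). [4 rule applications]
K3 needs fewer.

K3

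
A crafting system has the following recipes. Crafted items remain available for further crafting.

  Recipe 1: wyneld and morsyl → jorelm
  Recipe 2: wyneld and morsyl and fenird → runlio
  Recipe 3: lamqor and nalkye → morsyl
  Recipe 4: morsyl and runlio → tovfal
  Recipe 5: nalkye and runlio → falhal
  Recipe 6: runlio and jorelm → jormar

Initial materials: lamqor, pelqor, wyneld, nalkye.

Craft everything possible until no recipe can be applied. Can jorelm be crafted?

Yes

lamqor and nalkye → morsyl (Recipe 3).
wyneld and morsyl → jorelm (Recipe 1).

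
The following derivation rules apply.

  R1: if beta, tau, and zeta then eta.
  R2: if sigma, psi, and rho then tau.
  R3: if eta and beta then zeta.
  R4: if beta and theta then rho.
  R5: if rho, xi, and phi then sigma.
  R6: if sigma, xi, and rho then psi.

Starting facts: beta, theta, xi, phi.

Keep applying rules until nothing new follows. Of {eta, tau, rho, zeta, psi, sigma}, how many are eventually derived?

beta and theta hold, so rho follows (R4).
rho, xi, and phi hold, so sigma follows (R5).
sigma, xi, and rho hold, so psi follows (R6).
sigma, psi, and rho hold, so tau follows (R2).
eta would need beta, tau, and zeta (R1), but zeta is never established.
tau: reached.
rho: reached.
zeta would need eta and beta (R3), but eta is never established.
psi: reached.
sigma: reached.
Reached: tau, rho, psi, and sigma — 4 of the 6.

4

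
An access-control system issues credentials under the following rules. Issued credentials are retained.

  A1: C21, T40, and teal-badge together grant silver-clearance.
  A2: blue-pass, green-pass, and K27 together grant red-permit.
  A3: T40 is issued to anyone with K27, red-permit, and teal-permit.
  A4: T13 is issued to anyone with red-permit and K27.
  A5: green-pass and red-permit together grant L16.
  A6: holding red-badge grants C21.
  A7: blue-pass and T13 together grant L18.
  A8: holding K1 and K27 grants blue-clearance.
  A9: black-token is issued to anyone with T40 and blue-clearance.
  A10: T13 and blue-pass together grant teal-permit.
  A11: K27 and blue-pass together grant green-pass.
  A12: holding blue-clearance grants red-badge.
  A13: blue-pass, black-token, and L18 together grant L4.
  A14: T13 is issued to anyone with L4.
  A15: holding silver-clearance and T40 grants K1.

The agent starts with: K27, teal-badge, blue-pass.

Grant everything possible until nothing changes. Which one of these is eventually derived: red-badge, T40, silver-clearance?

T40

Holding K27 and blue-pass grants green-pass (A11).
Holding blue-pass, green-pass, and K27 grants red-permit (A2).
Holding red-permit and K27 grants T13 (A4).
Holding T13 and blue-pass grants teal-permit (A10).
Holding K27, red-permit, and teal-permit grants T40 (A3).
silver-clearance would need C21, T40, and teal-badge (A1), but C21 is never granted. red-badge would need blue-clearance (A12), but blue-clearance is never granted.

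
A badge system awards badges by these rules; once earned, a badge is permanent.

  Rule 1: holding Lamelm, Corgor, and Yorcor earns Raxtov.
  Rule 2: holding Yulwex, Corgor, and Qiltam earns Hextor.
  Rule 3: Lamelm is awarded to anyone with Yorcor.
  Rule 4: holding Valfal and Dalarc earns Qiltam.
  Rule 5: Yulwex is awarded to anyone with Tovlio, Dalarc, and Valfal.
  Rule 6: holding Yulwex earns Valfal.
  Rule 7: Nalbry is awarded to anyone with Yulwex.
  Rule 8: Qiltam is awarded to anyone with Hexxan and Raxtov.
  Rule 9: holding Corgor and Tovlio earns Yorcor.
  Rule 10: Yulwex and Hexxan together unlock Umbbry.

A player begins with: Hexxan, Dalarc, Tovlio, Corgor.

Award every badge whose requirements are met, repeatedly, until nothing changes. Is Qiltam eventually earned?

With Corgor and Tovlio, Yorcor is earned (Rule 9).
With Yorcor, Lamelm is earned (Rule 3).
With Lamelm, Corgor, and Yorcor, Raxtov is earned (Rule 1).
With Hexxan and Raxtov, Qiltam is earned (Rule 8).

Yes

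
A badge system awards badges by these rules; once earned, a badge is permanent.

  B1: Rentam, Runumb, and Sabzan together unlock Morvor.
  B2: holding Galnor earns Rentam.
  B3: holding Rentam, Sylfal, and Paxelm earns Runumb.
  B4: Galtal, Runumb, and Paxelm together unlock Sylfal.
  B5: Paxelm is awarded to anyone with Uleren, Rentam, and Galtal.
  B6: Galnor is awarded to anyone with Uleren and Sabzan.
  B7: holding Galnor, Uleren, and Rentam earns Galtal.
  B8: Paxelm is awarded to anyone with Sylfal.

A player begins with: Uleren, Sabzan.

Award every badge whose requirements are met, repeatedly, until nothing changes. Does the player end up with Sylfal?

No

Sylfal would need Galtal, Runumb, and Paxelm (B4), but Runumb is never earned.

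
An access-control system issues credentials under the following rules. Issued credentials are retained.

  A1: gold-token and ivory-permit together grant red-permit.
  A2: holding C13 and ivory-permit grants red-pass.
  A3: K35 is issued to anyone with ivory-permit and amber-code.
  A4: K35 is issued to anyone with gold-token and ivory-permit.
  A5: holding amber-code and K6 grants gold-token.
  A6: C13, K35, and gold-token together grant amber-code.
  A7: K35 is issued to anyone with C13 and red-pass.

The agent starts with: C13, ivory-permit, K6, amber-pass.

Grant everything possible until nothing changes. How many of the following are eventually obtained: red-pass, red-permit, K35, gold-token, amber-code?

2

Holding C13 and ivory-permit grants red-pass (A2).
Holding C13 and red-pass grants K35 (A7).
red-pass: reached.
red-permit would need gold-token and ivory-permit (A1), but gold-token is never granted.
K35: reached.
gold-token would need amber-code and K6 (A5), but amber-code is never granted.
amber-code would need C13, K35, and gold-token (A6), but gold-token is never granted.
Reached: red-pass and K35 — 2 of the 5.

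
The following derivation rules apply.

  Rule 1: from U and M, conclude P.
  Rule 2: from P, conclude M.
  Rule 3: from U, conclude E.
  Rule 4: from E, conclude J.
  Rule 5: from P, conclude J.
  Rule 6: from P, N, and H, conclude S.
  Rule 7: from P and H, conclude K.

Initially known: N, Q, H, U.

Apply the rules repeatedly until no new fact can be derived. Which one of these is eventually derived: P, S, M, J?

J

U holds, so E follows (Rule 3).
From E, Rule 4 gives J.
P would need U and M (Rule 1), but M is never established. M would need P (Rule 2), but P is never established. S would need P, N, and H (Rule 6), but P is never established.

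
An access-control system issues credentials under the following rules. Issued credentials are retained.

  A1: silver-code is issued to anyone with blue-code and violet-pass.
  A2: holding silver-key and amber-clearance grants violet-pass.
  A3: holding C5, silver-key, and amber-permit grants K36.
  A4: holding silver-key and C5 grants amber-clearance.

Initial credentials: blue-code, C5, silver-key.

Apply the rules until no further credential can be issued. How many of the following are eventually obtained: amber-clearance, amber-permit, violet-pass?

2

Holding silver-key and C5 grants amber-clearance (A4).
Holding silver-key and amber-clearance grants violet-pass (A2).
amber-clearance: reached.
No rule produces amber-permit, and it is not given.
violet-pass: reached.
Reached: amber-clearance and violet-pass — 2 of the 3.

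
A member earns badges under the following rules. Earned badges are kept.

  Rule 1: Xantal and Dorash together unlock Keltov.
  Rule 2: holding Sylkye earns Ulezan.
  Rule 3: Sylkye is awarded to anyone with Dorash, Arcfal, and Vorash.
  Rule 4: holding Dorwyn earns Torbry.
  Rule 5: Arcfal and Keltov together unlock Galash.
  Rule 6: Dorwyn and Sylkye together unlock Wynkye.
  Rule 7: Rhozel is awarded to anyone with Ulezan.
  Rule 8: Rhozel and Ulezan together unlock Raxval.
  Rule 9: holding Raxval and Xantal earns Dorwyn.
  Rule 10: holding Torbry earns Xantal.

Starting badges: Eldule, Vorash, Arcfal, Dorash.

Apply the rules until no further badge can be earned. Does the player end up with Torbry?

Torbry would need Dorwyn (Rule 4), but Dorwyn is never earned.

No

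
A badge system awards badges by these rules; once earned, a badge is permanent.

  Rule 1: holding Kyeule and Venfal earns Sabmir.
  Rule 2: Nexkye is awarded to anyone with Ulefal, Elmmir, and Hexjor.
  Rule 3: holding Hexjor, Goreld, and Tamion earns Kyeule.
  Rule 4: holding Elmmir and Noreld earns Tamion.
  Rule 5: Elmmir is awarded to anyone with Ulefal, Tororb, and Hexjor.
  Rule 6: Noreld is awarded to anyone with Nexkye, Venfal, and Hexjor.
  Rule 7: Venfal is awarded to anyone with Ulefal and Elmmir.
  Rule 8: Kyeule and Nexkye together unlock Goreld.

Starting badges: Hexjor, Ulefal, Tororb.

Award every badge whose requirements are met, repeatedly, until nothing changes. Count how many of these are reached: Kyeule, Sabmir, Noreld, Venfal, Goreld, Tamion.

3

With Ulefal, Tororb, and Hexjor, Elmmir is earned (Rule 5).
With Ulefal and Elmmir, Venfal is earned (Rule 7).
With Ulefal, Elmmir, and Hexjor, Nexkye is earned (Rule 2).
With Nexkye, Venfal, and Hexjor, Noreld is earned (Rule 6).
With Elmmir and Noreld, Tamion is earned (Rule 4).
Kyeule would need Hexjor, Goreld, and Tamion (Rule 3), but Goreld is never earned.
Sabmir would need Kyeule and Venfal (Rule 1), but Kyeule is never earned.
Noreld: reached.
Venfal: reached.
Goreld would need Kyeule and Nexkye (Rule 8), but Kyeule is never earned.
Tamion: reached.
Reached: Noreld, Venfal, and Tamion — 3 of the 6.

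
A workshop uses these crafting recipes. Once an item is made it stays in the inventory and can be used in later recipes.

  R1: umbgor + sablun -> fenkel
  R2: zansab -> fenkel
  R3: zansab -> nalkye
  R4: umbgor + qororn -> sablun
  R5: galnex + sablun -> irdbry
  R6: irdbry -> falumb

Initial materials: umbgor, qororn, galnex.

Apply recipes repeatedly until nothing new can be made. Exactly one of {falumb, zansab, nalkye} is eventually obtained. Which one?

umbgor + qororn -> sablun (R4).
Using R5, galnex and sablun make irdbry.
Using R6, irdbry makes falumb.
No rule produces zansab, and it is not given. nalkye would need zansab (R3), but zansab is never obtained.

falumb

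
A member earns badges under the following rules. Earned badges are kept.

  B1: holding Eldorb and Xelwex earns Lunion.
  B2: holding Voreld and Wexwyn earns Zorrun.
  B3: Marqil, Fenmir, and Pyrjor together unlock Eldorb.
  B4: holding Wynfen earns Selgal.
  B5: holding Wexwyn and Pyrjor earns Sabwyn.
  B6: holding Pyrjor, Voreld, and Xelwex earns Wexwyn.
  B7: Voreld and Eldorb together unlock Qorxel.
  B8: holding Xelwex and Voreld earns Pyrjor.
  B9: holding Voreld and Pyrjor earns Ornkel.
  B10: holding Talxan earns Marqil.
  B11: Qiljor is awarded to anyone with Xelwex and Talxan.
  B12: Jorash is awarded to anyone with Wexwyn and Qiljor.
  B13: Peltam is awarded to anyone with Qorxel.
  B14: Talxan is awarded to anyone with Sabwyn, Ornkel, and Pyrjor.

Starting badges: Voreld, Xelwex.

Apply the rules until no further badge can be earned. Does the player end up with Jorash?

Yes

With Xelwex and Voreld, Pyrjor is earned (B8).
With Pyrjor, Voreld, and Xelwex, Wexwyn is earned (B6).
With Voreld and Pyrjor, Ornkel is earned (B9).
With Wexwyn and Pyrjor, Sabwyn is earned (B5).
With Sabwyn, Ornkel, and Pyrjor, Talxan is earned (B14).
With Xelwex and Talxan, Qiljor is earned (B11).
With Wexwyn and Qiljor, Jorash is earned (B12).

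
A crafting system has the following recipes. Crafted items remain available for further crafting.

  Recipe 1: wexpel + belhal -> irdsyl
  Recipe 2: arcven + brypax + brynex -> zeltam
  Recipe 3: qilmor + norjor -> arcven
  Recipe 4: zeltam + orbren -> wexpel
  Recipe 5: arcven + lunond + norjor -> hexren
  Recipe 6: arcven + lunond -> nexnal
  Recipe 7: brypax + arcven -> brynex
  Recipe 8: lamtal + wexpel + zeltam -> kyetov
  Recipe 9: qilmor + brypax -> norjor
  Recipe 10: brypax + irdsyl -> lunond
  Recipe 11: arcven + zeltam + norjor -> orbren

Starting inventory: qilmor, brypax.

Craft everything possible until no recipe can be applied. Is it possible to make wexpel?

Yes

Using Recipe 9, qilmor and brypax make norjor.
qilmor + norjor -> arcven (Recipe 3).
Using Recipe 7, brypax and arcven make brynex.
arcven + brypax + brynex -> zeltam (Recipe 2).
Using Recipe 11, arcven, zeltam, and norjor make orbren.
Using Recipe 4, zeltam and orbren make wexpel.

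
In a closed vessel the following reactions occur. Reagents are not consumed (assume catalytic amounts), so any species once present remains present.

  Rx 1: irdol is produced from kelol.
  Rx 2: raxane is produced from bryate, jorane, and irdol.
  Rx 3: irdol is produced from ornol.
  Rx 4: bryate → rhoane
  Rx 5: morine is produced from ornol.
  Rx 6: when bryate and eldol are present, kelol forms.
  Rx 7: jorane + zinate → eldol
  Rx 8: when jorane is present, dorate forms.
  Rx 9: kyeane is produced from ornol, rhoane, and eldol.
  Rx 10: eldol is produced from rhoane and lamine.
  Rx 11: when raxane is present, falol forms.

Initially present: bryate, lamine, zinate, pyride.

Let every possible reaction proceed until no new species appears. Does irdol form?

bryate present → rhoane forms (Rx 4).
rhoane and lamine present → eldol forms (Rx 10).
bryate and eldol present → kelol forms (Rx 6).
kelol present → irdol forms (Rx 1).

Yes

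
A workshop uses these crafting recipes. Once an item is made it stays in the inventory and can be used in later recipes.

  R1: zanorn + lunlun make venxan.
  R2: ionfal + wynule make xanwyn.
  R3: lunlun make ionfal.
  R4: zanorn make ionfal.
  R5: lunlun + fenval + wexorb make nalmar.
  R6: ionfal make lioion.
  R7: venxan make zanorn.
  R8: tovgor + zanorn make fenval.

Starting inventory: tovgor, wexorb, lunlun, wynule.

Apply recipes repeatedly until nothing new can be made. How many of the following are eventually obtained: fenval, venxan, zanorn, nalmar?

fenval would need tovgor and zanorn (R8), but zanorn is never obtained.
venxan would need zanorn and lunlun (R1), but zanorn is never obtained.
zanorn would need venxan (R7), but venxan is never obtained.
nalmar would need lunlun, fenval, and wexorb (R5), but fenval is never obtained.
None of the 4 are reached.

0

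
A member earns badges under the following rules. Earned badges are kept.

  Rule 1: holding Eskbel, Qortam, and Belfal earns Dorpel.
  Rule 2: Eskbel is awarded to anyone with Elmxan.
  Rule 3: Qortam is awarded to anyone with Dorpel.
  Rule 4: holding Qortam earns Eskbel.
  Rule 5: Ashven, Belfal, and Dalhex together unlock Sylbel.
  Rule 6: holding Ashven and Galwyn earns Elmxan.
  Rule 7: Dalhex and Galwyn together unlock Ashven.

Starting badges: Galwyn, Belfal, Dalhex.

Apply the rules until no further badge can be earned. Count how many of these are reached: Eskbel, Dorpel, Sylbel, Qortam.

With Dalhex and Galwyn, Ashven is earned (Rule 7).
With Ashven, Belfal, and Dalhex, Sylbel is earned (Rule 5).
With Ashven and Galwyn, Elmxan is earned (Rule 6).
With Elmxan, Eskbel is earned (Rule 2).
Eskbel: reached.
Dorpel would need Eskbel, Qortam, and Belfal (Rule 1), but Qortam is never earned.
Sylbel: reached.
Qortam would need Dorpel (Rule 3), but Dorpel is never earned.
Reached: Eskbel and Sylbel — 2 of the 4.

2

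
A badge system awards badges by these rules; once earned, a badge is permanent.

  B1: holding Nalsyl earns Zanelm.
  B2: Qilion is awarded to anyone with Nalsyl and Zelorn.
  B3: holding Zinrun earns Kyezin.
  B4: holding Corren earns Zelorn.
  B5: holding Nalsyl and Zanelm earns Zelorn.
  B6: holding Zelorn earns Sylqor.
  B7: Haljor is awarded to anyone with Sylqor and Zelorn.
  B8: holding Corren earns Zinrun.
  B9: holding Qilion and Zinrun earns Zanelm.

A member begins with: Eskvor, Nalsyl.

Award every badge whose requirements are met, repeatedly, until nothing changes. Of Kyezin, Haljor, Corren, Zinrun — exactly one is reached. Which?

Haljor

With Nalsyl, Zanelm is earned (B1).
With Nalsyl and Zanelm, Zelorn is earned (B5).
With Zelorn, Sylqor is earned (B6).
With Sylqor and Zelorn, Haljor is earned (B7).
Zinrun would need Corren (B8), but Corren is never earned. Kyezin would need Zinrun (B3), but Zinrun is never earned. No rule produces Corren, and it is not given.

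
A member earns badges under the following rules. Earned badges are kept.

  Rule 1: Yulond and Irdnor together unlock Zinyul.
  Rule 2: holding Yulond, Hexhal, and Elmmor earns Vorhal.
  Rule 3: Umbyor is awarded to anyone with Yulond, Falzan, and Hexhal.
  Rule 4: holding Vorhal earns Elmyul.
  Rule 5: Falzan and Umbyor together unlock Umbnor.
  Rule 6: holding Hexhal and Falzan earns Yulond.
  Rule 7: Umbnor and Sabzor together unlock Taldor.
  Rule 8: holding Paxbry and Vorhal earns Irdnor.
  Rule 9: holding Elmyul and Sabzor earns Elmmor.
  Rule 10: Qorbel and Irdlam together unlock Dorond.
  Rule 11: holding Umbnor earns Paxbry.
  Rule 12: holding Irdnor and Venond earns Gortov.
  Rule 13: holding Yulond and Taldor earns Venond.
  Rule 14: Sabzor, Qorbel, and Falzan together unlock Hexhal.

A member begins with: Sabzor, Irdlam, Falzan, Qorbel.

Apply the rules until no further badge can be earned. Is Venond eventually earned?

Yes

With Sabzor, Qorbel, and Falzan, Hexhal is earned (Rule 14).
With Hexhal and Falzan, Yulond is earned (Rule 6).
With Yulond, Falzan, and Hexhal, Umbyor is earned (Rule 3).
With Falzan and Umbyor, Umbnor is earned (Rule 5).
With Umbnor and Sabzor, Taldor is earned (Rule 7).
With Yulond and Taldor, Venond is earned (Rule 13).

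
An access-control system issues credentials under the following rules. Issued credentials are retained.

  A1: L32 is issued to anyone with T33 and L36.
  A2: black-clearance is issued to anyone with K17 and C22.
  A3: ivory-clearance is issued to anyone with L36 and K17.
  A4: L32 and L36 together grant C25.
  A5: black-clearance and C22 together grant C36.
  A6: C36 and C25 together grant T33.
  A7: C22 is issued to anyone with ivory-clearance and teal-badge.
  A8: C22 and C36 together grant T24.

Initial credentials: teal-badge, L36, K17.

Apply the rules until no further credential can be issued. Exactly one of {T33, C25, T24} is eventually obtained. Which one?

Holding L36 and K17 grants ivory-clearance (A3).
Holding ivory-clearance and teal-badge grants C22 (A7).
Holding K17 and C22 grants black-clearance (A2).
Holding black-clearance and C22 grants C36 (A5).
Holding C22 and C36 grants T24 (A8).
C25 would need L32 and L36 (A4), but L32 is never granted. T33 would need C36 and C25 (A6), but C25 is never granted.

T24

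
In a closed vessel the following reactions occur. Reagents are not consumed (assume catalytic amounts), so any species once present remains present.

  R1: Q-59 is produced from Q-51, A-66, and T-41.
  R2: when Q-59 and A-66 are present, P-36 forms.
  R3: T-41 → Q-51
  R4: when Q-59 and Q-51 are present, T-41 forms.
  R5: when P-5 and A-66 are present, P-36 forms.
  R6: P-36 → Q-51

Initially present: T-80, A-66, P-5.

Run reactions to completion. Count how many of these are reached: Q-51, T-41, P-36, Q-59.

2

P-5 and A-66 present → P-36 forms (R5).
P-36 present → Q-51 forms (R6).
Q-51: reached.
T-41 would need Q-59 and Q-51 (R4), but Q-59 never forms.
P-36: reached.
Q-59 would need Q-51, A-66, and T-41 (R1), but T-41 never forms.
Reached: Q-51 and P-36 — 2 of the 4.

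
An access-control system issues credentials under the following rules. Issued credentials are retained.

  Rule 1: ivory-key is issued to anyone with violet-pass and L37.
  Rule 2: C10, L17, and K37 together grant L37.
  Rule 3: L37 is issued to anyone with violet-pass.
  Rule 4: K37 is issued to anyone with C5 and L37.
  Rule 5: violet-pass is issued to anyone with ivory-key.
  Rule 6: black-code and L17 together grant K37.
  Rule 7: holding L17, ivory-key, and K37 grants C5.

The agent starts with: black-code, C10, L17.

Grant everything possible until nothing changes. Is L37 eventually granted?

Yes

Holding black-code and L17 grants K37 (Rule 6).
Holding C10, L17, and K37 grants L37 (Rule 2).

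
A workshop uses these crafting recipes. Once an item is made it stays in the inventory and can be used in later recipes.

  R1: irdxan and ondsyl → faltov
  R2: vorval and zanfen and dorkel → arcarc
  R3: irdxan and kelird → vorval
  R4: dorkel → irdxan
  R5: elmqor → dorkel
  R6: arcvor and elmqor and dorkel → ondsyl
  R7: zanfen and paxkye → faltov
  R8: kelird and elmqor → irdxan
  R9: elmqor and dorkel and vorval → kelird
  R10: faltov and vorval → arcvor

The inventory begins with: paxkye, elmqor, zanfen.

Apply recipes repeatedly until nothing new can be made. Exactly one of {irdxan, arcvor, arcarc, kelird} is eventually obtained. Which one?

irdxan

elmqor → dorkel (R5).
dorkel → irdxan (R4).
arcarc would need vorval, zanfen, and dorkel (R2), but vorval is never obtained. kelird would need elmqor, dorkel, and vorval (R9), but vorval is never obtained. arcvor would need faltov and vorval (R10), but vorval is never obtained.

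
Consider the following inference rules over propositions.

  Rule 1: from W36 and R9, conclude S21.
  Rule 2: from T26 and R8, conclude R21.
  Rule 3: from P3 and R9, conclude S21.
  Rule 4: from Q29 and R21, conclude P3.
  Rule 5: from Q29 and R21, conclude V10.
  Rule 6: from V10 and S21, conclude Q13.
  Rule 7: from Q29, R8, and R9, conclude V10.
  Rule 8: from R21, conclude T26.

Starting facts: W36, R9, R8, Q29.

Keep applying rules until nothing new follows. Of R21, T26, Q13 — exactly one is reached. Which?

Q13

Q29, R8, and R9 hold, so V10 follows (Rule 7).
From W36 and R9, Rule 1 gives S21.
V10 and S21 hold, so Q13 follows (Rule 6).
T26 would need R21 (Rule 8), but R21 is never established. R21 would need T26 and R8 (Rule 2), but T26 is never established.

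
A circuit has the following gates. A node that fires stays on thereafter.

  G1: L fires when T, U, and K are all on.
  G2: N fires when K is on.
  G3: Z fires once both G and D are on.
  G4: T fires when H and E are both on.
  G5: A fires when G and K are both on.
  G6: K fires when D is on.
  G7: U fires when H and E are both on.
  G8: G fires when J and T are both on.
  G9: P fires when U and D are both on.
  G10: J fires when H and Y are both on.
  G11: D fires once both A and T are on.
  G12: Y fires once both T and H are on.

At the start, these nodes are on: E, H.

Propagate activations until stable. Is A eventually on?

No

A would need G and K (G5), but K never turns on.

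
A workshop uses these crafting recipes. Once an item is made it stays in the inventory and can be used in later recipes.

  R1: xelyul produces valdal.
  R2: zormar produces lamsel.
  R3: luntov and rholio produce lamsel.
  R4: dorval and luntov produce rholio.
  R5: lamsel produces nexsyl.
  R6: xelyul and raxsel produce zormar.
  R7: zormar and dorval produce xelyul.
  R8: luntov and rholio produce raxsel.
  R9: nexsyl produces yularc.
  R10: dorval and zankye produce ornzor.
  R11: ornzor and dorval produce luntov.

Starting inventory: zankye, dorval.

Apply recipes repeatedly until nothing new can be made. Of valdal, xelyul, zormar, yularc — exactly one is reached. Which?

Using R10, dorval and zankye make ornzor.
Using R11, ornzor and dorval make luntov.
dorval and luntov → rholio (R4).
luntov and rholio → lamsel (R3).
lamsel → nexsyl (R5).
nexsyl → yularc (R9).
xelyul would need zormar and dorval (R7), but zormar is never obtained. zormar would need xelyul and raxsel (R6), but xelyul is never obtained. valdal would need xelyul (R1), but xelyul is never obtained.

yularc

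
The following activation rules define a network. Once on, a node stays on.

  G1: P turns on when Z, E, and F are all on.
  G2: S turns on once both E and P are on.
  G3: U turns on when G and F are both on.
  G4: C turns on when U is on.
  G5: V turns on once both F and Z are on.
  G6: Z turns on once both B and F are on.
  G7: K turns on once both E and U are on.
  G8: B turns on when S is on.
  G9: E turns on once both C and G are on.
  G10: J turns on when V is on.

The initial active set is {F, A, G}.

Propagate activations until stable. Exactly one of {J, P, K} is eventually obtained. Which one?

K

G and F are on, so U turns on (G3).
G4: U on → C on.
G9: C and G on → E on.
G7: E and U on → K on.
J would need V (G10), but V never turns on. P would need Z, E, and F (G1), but Z never turns on.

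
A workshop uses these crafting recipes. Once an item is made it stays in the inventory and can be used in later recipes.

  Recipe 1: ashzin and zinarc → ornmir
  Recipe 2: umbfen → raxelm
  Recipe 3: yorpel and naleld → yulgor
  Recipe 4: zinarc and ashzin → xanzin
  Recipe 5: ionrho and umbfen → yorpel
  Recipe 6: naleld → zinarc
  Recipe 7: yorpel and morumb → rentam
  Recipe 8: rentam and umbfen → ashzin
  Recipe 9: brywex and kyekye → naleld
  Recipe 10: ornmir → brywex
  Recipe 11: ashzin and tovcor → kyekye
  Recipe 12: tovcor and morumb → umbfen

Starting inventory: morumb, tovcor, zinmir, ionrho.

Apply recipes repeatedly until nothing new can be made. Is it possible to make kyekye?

Yes

tovcor and morumb → umbfen (Recipe 12).
ionrho and umbfen → yorpel (Recipe 5).
Using Recipe 7, yorpel and morumb make rentam.
Using Recipe 8, rentam and umbfen make ashzin.
ashzin and tovcor → kyekye (Recipe 11).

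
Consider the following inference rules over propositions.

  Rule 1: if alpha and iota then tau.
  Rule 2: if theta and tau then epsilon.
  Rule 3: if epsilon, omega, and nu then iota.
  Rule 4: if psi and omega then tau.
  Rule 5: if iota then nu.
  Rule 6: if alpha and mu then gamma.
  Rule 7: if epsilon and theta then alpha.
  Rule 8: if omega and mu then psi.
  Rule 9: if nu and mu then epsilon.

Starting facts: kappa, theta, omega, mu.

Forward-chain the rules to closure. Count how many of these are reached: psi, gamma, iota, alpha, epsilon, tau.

From omega and mu, Rule 8 gives psi.
psi and omega hold, so tau follows (Rule 4).
theta and tau hold, so epsilon follows (Rule 2).
epsilon and theta hold, so alpha follows (Rule 7).
From alpha and mu, Rule 6 gives gamma.
psi: reached.
gamma: reached.
iota would need epsilon, omega, and nu (Rule 3), but nu is never established.
alpha: reached.
epsilon: reached.
tau: reached.
Reached: psi, gamma, alpha, epsilon, and tau — 5 of the 6.

5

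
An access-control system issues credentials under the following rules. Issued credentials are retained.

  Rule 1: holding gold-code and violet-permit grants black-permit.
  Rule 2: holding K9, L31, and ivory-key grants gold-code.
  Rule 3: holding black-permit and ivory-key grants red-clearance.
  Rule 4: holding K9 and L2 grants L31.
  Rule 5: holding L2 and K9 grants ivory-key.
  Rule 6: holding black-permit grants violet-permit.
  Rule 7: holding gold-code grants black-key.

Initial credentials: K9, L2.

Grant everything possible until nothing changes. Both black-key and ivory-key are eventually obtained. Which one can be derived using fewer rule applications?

ivory-key

ivory-key: Holding L2 and K9 grants ivory-key (Rule 5). [1 rule application]
black-key: Holding L2 and K9 grants ivory-key (Rule 5). Holding K9 and L2 grants L31 (Rule 4). Holding K9, L31, and ivory-key grants gold-code (Rule 2). Holding gold-code grants black-key (Rule 7). [4 rule applications]
ivory-key needs fewer.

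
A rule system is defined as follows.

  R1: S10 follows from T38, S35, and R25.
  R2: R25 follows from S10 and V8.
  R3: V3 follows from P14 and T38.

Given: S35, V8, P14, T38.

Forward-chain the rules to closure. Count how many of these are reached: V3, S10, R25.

1

From P14 and T38, R3 gives V3.
V3: reached.
S10 would need T38, S35, and R25 (R1), but R25 is never established.
R25 would need S10 and V8 (R2), but S10 is never established.
Reached: V3 — 1 of the 3.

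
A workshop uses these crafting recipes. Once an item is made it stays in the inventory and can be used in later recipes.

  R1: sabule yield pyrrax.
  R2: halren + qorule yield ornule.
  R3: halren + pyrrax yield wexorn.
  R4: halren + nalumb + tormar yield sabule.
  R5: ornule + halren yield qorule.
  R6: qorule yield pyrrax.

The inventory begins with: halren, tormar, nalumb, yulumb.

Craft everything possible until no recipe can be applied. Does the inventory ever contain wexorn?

halren + nalumb + tormar → sabule (R4).
sabule → pyrrax (R1).
Using R3, halren and pyrrax make wexorn.

Yes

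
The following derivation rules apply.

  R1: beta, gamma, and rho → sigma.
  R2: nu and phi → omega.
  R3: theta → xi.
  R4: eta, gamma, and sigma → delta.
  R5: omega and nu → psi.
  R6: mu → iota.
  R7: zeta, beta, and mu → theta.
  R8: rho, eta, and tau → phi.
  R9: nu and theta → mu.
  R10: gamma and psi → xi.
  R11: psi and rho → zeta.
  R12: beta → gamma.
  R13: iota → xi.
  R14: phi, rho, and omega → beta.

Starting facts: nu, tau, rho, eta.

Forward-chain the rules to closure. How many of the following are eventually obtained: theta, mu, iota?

0

theta would need zeta, beta, and mu (R7), but mu is never established.
mu would need nu and theta (R9), but theta is never established.
iota would need mu (R6), but mu is never established.
None of the 3 are reached.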